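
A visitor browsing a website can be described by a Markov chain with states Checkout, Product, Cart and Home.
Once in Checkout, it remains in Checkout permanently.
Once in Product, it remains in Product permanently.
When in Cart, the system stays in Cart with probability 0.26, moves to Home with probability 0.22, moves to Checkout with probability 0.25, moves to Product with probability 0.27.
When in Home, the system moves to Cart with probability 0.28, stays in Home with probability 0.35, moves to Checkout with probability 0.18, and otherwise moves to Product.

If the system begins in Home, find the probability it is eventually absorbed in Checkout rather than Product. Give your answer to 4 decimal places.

Let h(s) be the probability of absorption at Checkout starting from transient state s. Then h(Checkout) = 1 and h(Product) = 0. By first-step analysis:
h(Cart) = 0.25·1 + 0.27·0 + 0.26·h(Cart) + 0.22·h(Home)
h(Home) = 0.18·1 + 0.19·0 + 0.28·h(Cart) + 0.35·h(Home)
Solving: h(Cart) = 0.4819, h(Home) = 0.4845.
Starting from Home, the probability is 0.4845.

0.4845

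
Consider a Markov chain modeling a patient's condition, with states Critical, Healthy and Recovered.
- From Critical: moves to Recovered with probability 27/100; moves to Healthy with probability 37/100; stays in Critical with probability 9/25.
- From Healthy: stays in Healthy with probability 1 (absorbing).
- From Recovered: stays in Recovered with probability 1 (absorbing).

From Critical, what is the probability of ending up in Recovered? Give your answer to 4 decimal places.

Let h(s) be the probability of absorption at Recovered starting from transient state s. Then h(Recovered) = 1 and h(Healthy) = 0. By first-step analysis:
h(Critical) = 0.36·h(Critical) + 0.37·0 + 0.27·1
Solving: h(Critical) = 0.4219.
Starting from Critical, the probability is 0.4219.

0.4219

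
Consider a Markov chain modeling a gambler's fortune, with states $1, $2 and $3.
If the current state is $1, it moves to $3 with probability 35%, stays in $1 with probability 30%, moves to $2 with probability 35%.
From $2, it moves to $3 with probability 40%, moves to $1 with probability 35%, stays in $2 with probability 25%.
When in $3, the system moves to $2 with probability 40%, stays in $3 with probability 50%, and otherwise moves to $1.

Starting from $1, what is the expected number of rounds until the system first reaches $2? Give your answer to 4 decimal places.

Let t(s) be the expected number of rounds to first reach $2 from state s, with t($2) = 0. Conditioning on the first round:
t($1) = 1 + 0.3·t($1) + 0.35·t($3)
t($3) = 1 + 0.1·t($1) + 0.5·t($3)
Solving: t($1) = 2.6984, t($3) = 2.5397.
Expected rounds from $1 to $2: 2.6984.

2.6984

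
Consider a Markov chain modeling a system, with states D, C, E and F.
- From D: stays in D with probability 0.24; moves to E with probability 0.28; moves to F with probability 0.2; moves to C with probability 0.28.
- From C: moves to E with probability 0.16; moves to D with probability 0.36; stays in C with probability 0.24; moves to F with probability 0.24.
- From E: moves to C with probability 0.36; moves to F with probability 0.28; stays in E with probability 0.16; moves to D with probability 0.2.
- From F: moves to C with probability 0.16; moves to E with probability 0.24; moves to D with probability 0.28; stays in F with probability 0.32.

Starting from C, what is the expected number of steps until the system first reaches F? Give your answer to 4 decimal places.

4.2361

Let t(s) be the expected number of steps to first reach F from state s, with t(F) = 0. Conditioning on the first step:
t(D) = 1 + 0.24·t(D) + 0.28·t(C) + 0.28·t(E)
t(C) = 1 + 0.36·t(D) + 0.24·t(C) + 0.16·t(E)
t(E) = 1 + 0.2·t(D) + 0.36·t(C) + 0.16·t(E)
Solving: t(D) = 4.3670, t(C) = 4.2361, t(E) = 4.0457.
Expected steps from C to F: 4.2361.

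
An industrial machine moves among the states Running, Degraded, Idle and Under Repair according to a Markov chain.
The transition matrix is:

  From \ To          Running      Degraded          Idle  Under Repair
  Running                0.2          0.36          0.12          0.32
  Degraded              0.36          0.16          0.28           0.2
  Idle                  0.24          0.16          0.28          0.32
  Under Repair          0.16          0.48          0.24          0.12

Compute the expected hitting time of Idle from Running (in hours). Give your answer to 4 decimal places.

5.0033

Let t(s) be the expected number of hours to first reach Idle from state s, with t(Idle) = 0. Conditioning on the first hour:
t(Running) = 1 + 0.2·t(Running) + 0.36·t(Degraded) + 0.32·t(Under Repair)
t(Degraded) = 1 + 0.36·t(Running) + 0.16·t(Degraded) + 0.2·t(Under Repair)
t(Under Repair) = 1 + 0.16·t(Running) + 0.48·t(Degraded) + 0.12·t(Under Repair)
Solving: t(Running) = 5.0033, t(Degraded) = 4.3923, t(Under Repair) = 4.4419.
Expected hours from Running to Idle: 5.0033.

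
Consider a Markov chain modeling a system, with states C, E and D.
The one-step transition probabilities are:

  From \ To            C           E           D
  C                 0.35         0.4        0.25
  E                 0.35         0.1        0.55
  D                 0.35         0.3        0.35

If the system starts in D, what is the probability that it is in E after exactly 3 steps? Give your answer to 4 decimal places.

Propagate the distribution vector 3 steps from D.
After 0 steps: (0.0000, 0.0000, 1.0000)
After 1 step: (0.3500, 0.3000, 0.3500)
After 2 steps: (0.3500, 0.2750, 0.3750)
After 3 steps: (0.3500, 0.2800, 0.3700)
P(in E after 3 steps) = 0.2800

0.2800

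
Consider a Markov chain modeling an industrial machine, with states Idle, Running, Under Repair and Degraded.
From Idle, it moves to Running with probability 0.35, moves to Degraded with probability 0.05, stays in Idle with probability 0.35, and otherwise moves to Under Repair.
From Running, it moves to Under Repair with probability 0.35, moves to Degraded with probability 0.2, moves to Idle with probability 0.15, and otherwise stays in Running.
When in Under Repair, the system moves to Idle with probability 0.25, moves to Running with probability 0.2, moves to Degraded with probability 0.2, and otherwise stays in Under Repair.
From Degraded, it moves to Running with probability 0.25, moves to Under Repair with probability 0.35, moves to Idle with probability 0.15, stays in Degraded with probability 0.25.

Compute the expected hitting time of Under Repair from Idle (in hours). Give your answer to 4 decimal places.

Let t(s) be the expected number of hours to first reach Under Repair from state s, with t(Under Repair) = 0. Conditioning on the first hour:
t(Idle) = 1 + 0.35·t(Idle) + 0.35·t(Running) + 0.05·t(Degraded)
t(Running) = 1 + 0.15·t(Idle) + 0.3·t(Running) + 0.2·t(Degraded)
t(Degraded) = 1 + 0.15·t(Idle) + 0.25·t(Running) + 0.25·t(Degraded)
Solving: t(Idle) = 3.3962, t(Running) = 3.0189, t(Degraded) = 3.0189.
Expected hours from Idle to Under Repair: 3.3962.

3.3962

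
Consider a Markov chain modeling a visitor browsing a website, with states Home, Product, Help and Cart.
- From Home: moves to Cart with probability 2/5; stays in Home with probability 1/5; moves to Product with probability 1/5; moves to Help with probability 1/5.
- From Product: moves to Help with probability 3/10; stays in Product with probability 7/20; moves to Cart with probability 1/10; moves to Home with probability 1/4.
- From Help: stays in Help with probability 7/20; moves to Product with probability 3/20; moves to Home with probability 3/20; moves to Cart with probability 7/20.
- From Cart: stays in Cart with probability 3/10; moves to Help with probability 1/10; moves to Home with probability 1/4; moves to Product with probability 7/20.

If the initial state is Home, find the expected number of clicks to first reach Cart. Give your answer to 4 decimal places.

Let t(s) be the expected number of clicks to first reach Cart from state s, with t(Cart) = 0. Conditioning on the first click:
t(Home) = 1 + 0.2·t(Home) + 0.2·t(Product) + 0.2·t(Help)
t(Product) = 1 + 0.25·t(Home) + 0.35·t(Product) + 0.3·t(Help)
t(Help) = 1 + 0.15·t(Home) + 0.15·t(Product) + 0.35·t(Help)
Solving: t(Home) = 3.1156, t(Product) = 4.2291, t(Help) = 3.2334.
Expected clicks from Home to Cart: 3.1156.

3.1156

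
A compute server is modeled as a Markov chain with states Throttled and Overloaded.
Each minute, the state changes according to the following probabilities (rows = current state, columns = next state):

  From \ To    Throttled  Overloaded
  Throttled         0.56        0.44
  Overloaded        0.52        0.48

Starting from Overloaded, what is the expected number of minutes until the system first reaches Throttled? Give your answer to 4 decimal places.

Let t(s) be the expected number of minutes to first reach Throttled from state s, with t(Throttled) = 0. Conditioning on the first minute:
t(Overloaded) = 1 + 0.48·t(Overloaded)
Solving: t(Overloaded) = 1.9231.
Expected minutes from Overloaded to Throttled: 1.9231.

1.9231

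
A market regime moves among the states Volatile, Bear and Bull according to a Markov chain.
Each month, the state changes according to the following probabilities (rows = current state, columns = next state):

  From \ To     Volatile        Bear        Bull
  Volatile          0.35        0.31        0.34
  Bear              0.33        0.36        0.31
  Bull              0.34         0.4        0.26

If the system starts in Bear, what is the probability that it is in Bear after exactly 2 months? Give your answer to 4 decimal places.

Sum over the intermediate state after 1 month:
P = P(Bear→Volatile)·P(Volatile→Bear) + P(Bear→Bear)·P(Bear→Bear) + P(Bear→Bull)·P(Bull→Bear)
  = 0.33×0.31 + 0.36×0.36 + 0.31×0.4
  = 0.1023 + 0.1296 + 0.1240 = 0.3559

0.3559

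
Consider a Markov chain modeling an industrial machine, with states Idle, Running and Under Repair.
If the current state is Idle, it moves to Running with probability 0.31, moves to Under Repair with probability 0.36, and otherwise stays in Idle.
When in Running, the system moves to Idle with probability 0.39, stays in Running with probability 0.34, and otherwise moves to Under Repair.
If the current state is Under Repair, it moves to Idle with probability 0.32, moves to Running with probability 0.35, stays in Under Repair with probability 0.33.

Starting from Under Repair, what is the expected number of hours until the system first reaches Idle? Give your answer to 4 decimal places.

Let t(s) be the expected number of hours to first reach Idle from state s, with t(Idle) = 0. Conditioning on the first hour:
t(Running) = 1 + 0.34·t(Running) + 0.27·t(Under Repair)
t(Under Repair) = 1 + 0.35·t(Running) + 0.33·t(Under Repair)
Solving: t(Running) = 2.7035, t(Under Repair) = 2.9048.
Expected hours from Under Repair to Idle: 2.9048.

2.9048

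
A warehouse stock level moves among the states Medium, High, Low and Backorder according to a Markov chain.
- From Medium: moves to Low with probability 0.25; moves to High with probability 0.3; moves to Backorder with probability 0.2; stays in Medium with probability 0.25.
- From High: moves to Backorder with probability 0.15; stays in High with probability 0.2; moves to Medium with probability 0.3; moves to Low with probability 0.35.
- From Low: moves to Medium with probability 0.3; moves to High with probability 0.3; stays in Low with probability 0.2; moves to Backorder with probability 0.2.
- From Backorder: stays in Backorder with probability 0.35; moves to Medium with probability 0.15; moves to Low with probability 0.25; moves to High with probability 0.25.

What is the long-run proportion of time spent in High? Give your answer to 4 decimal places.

0.2627

Let the stationary distribution be π with π = πP and π_1 + π_2 + π_3 + π_4 = 1.
π_1 = 0.25·π_1 + 0.3·π_2 + 0.3·π_3 + 0.15·π_4
π_2 = 0.3·π_1 + 0.2·π_2 + 0.3·π_3 + 0.25·π_4
π_3 = 0.25·π_1 + 0.35·π_2 + 0.2·π_3 + 0.25·π_4
Solving with the normalization constraint gives π = (0.2543, 0.2627, 0.2631, 0.2198).
So the stationary probability of High is 0.2627.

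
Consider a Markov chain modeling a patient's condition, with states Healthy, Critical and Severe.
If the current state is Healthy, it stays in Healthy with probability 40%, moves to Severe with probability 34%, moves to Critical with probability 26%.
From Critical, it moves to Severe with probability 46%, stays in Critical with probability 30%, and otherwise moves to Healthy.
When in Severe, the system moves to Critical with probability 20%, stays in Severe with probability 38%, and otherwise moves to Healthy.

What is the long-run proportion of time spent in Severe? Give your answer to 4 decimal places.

0.3850

Let the stationary distribution be π with π = πP and π_1 + π_2 + π_3 = 1.
π_1 = 0.4·π_1 + 0.24·π_2 + 0.42·π_3
π_2 = 0.26·π_1 + 0.3·π_2 + 0.2·π_3
Solving with the normalization constraint gives π = (0.3682, 0.2468, 0.3850).
So the stationary probability of Severe is 0.3850.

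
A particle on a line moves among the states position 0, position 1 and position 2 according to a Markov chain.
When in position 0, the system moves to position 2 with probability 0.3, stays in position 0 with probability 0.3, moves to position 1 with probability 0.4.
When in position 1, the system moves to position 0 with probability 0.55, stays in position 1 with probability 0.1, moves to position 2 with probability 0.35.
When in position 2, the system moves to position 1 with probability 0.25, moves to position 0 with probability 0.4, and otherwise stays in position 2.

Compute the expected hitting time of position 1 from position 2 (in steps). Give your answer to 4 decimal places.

Let t(s) be the expected number of steps to first reach position 1 from state s, with t(position 1) = 0. Conditioning on the first step:
t(position 0) = 1 + 0.3·t(position 0) + 0.3·t(position 2)
t(position 2) = 1 + 0.4·t(position 0) + 0.35·t(position 2)
Solving: t(position 0) = 2.8358, t(position 2) = 3.2836.
Expected steps from position 2 to position 1: 3.2836.

3.2836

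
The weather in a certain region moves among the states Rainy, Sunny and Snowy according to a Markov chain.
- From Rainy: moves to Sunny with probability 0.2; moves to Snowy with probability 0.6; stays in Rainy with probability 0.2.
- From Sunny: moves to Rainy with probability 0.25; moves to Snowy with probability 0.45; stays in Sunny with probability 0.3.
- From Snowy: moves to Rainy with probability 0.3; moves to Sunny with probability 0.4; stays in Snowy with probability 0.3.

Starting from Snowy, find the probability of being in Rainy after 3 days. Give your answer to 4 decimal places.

Propagate the distribution vector 3 days from Snowy.
After 0 days: (0.0000, 0.0000, 1.0000)
After 1 day: (0.3000, 0.4000, 0.3000)
After 2 days: (0.2500, 0.3000, 0.4500)
After 3 days: (0.2600, 0.3200, 0.4200)
P(in Rainy after 3 days) = 0.2600

0.2600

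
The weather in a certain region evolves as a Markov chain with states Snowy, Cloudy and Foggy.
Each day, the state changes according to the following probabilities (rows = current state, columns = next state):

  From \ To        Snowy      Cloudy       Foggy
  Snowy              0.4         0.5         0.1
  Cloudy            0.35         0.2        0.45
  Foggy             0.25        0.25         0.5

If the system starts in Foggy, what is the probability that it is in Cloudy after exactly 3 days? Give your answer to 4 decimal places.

0.3131

Propagate the distribution vector 3 days from Foggy.
After 0 days: (0.0000, 0.0000, 1.0000)
After 1 day: (0.2500, 0.2500, 0.5000)
After 2 days: (0.3125, 0.3000, 0.3875)
After 3 days: (0.3269, 0.3131, 0.3600)
P(in Cloudy after 3 days) = 0.3131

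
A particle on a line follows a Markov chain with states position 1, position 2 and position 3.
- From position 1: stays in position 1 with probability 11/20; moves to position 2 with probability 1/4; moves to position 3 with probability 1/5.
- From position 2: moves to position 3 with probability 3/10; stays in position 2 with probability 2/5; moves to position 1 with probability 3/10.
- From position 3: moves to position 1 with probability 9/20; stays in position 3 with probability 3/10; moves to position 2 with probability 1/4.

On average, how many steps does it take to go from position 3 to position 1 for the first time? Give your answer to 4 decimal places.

Let t(s) be the expected number of steps to first reach position 1 from state s, with t(position 1) = 0. Conditioning on the first step:
t(position 2) = 1 + 0.4·t(position 2) + 0.3·t(position 3)
t(position 3) = 1 + 0.25·t(position 2) + 0.3·t(position 3)
Solving: t(position 2) = 2.8986, t(position 3) = 2.4638.
Expected steps from position 3 to position 1: 2.4638.

2.4638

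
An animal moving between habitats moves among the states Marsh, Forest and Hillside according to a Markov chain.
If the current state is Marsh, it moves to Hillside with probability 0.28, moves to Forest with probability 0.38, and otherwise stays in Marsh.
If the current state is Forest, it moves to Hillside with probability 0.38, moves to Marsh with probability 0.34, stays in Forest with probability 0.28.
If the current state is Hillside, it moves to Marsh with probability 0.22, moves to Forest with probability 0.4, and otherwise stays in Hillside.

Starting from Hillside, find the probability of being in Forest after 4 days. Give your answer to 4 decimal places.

0.3518

Propagate the distribution vector 4 days from Hillside.
After 0 days: (0.0000, 0.0000, 1.0000)
After 1 day: (0.2200, 0.4000, 0.3800)
After 2 days: (0.2944, 0.3476, 0.3580)
After 3 days: (0.2970, 0.3524, 0.3506)
After 4 days: (0.2979, 0.3518, 0.3503)
P(in Forest after 4 days) = 0.3518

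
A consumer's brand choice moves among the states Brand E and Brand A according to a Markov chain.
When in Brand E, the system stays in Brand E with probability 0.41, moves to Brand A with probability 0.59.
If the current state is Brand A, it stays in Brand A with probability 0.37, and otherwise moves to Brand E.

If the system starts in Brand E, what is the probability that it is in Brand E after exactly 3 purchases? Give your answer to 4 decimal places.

Propagate the distribution vector 3 purchases from Brand E.
After 0 purchases: (1.0000, 0.0000)
After 1 purchase: (0.4100, 0.5900)
After 2 purchases: (0.5398, 0.4602)
After 3 purchases: (0.5112, 0.4888)
P(in Brand E after 3 purchases) = 0.5112

0.5112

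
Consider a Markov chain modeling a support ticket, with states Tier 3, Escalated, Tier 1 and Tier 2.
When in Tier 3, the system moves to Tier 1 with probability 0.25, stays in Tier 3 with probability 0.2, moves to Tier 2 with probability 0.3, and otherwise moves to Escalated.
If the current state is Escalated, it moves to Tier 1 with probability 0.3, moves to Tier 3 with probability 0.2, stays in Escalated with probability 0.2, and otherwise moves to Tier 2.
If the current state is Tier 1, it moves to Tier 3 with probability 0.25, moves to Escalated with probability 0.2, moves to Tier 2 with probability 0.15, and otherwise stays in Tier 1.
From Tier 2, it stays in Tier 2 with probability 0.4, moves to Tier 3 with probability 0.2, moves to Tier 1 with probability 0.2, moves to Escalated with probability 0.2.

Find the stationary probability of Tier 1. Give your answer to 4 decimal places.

0.2897

Let the stationary distribution be π with π = πP and π_1 + π_2 + π_3 + π_4 = 1.
π_1 = 0.2·π_1 + 0.2·π_2 + 0.25·π_3 + 0.2·π_4
π_2 = 0.25·π_1 + 0.2·π_2 + 0.2·π_3 + 0.2·π_4
π_3 = 0.25·π_1 + 0.3·π_2 + 0.4·π_3 + 0.2·π_4
Solving with the normalization constraint gives π = (0.2145, 0.2107, 0.2897, 0.2850).
So the stationary probability of Tier 1 is 0.2897.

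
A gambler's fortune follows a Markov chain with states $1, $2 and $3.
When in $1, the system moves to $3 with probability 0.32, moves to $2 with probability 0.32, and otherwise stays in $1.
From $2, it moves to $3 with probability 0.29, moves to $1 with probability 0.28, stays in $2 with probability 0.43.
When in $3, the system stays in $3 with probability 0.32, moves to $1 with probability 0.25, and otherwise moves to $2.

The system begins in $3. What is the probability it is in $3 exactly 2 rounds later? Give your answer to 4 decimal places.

0.3071

Sum over the intermediate state after 1 round:
P = P($3→$1)·P($1→$3) + P($3→$2)·P($2→$3) + P($3→$3)·P($3→$3)
  = 0.25×0.32 + 0.43×0.29 + 0.32×0.32
  = 0.0800 + 0.1247 + 0.1024 = 0.3071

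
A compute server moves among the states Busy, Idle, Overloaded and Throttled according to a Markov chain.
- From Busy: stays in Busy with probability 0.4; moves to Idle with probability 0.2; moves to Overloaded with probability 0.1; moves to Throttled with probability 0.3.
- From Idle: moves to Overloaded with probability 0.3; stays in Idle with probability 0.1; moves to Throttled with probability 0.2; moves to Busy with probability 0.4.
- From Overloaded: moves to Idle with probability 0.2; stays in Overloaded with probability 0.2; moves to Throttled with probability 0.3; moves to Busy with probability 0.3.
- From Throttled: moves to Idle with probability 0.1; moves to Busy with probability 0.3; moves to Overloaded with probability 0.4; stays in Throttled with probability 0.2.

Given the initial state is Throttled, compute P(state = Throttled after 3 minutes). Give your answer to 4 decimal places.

Propagate the distribution vector 3 minutes from Throttled.
After 0 minutes: (0.0000, 0.0000, 0.0000, 1.0000)
After 1 minute: (0.3000, 0.1000, 0.4000, 0.2000)
After 2 minutes: (0.3400, 0.1700, 0.2200, 0.2700)
After 3 minutes: (0.3510, 0.1560, 0.2370, 0.2560)
P(in Throttled after 3 minutes) = 0.2560

0.2560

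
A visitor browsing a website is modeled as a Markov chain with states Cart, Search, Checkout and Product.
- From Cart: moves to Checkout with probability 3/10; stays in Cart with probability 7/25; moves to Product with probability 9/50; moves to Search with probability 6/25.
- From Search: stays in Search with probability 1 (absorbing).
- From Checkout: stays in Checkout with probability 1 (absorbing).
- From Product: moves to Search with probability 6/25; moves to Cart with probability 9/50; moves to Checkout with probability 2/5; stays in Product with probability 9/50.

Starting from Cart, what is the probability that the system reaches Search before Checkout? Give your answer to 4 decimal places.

0.4301

Let h(s) be the probability of absorption at Search starting from transient state s. Then h(Search) = 1 and h(Checkout) = 0. By first-step analysis:
h(Cart) = 0.28·h(Cart) + 0.24·1 + 0.3·0 + 0.18·h(Product)
h(Product) = 0.18·h(Cart) + 0.24·1 + 0.4·0 + 0.18·h(Product)
Solving: h(Cart) = 0.4301, h(Product) = 0.3871.
Starting from Cart, the probability is 0.4301.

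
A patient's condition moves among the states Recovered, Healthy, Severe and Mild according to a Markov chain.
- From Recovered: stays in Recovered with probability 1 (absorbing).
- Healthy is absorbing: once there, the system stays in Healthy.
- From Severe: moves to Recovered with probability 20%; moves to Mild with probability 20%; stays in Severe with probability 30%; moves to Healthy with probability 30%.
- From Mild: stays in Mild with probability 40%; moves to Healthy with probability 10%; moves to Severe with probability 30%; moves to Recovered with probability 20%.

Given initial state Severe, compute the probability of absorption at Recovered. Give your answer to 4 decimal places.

Let h(s) be the probability of absorption at Recovered starting from transient state s. Then h(Recovered) = 1 and h(Healthy) = 0. By first-step analysis:
h(Severe) = 0.2·1 + 0.3·0 + 0.3·h(Severe) + 0.2·h(Mild)
h(Mild) = 0.2·1 + 0.1·0 + 0.3·h(Severe) + 0.4·h(Mild)
Solving: h(Severe) = 0.4444, h(Mild) = 0.5556.
Starting from Severe, the probability is 0.4444.

0.4444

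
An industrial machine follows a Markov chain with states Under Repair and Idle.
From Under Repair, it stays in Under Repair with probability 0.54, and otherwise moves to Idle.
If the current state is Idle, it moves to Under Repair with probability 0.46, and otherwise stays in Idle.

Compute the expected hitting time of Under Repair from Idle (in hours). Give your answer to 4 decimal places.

2.1739

Let t(s) be the expected number of hours to first reach Under Repair from state s, with t(Under Repair) = 0. Conditioning on the first hour:
t(Idle) = 1 + 0.54·t(Idle)
Solving: t(Idle) = 2.1739.
Expected hours from Idle to Under Repair: 2.1739.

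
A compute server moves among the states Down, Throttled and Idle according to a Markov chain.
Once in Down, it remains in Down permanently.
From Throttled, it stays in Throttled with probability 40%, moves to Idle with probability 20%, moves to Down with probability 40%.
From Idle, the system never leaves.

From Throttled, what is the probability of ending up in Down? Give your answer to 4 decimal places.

0.6667

Let h(s) be the probability of absorption at Down starting from transient state s. Then h(Down) = 1 and h(Idle) = 0. By first-step analysis:
h(Throttled) = 0.4·1 + 0.4·h(Throttled) + 0.2·0
Solving: h(Throttled) = 0.6667.
Starting from Throttled, the probability is 0.6667.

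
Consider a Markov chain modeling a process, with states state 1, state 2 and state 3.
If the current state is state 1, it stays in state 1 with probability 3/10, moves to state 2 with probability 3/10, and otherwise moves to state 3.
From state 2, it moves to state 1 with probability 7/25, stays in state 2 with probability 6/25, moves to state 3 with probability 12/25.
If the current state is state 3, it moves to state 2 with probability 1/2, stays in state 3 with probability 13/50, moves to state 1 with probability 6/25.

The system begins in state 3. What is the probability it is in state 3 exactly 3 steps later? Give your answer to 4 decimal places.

Propagate the distribution vector 3 steps from state 3.
After 0 steps: (0.0000, 0.0000, 1.0000)
After 1 step: (0.2400, 0.5000, 0.2600)
After 2 steps: (0.2744, 0.3220, 0.4036)
After 3 steps: (0.2693, 0.3614, 0.3693)
P(in state 3 after 3 steps) = 0.3693

0.3693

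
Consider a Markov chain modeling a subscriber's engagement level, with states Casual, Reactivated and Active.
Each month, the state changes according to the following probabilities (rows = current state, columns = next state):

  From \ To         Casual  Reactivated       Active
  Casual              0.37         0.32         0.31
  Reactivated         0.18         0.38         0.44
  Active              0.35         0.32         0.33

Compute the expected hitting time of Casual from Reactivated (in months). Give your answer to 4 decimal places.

4.0422

Let t(s) be the expected number of months to first reach Casual from state s, with t(Casual) = 0. Conditioning on the first month:
t(Reactivated) = 1 + 0.38·t(Reactivated) + 0.44·t(Active)
t(Active) = 1 + 0.32·t(Reactivated) + 0.33·t(Active)
Solving: t(Reactivated) = 4.0422, t(Active) = 3.4232.
Expected months from Reactivated to Casual: 4.0422.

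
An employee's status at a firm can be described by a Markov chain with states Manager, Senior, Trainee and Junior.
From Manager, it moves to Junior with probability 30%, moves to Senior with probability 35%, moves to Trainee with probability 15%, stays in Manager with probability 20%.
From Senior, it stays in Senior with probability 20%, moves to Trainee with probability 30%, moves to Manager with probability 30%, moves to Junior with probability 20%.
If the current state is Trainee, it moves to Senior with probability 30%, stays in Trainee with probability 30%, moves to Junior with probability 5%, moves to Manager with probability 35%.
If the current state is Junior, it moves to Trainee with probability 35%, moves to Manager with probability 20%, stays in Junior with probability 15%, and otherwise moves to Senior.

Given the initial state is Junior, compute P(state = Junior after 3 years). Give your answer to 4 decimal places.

Propagate the distribution vector 3 years from Junior.
After 0 years: (0.0000, 0.0000, 0.0000, 1.0000)
After 1 year: (0.2000, 0.3000, 0.3500, 0.1500)
After 2 years: (0.2825, 0.2800, 0.2775, 0.1600)
After 3 years: (0.2696, 0.2861, 0.2656, 0.1786)
P(in Junior after 3 years) = 0.1786

0.1786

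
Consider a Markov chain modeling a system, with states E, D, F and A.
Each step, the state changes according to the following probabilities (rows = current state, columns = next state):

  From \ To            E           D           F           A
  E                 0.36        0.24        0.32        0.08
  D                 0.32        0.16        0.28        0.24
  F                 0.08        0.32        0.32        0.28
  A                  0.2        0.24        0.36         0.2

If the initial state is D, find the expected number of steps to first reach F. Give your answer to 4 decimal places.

Let t(s) be the expected number of steps to first reach F from state s, with t(F) = 0. Conditioning on the first step:
t(E) = 1 + 0.36·t(E) + 0.24·t(D) + 0.08·t(A)
t(D) = 1 + 0.32·t(E) + 0.16·t(D) + 0.24·t(A)
t(A) = 1 + 0.2·t(E) + 0.24·t(D) + 0.2·t(A)
Solving: t(E) = 3.1609, t(D) = 3.2567, t(A) = 3.0172.
Expected steps from D to F: 3.2567.

3.2567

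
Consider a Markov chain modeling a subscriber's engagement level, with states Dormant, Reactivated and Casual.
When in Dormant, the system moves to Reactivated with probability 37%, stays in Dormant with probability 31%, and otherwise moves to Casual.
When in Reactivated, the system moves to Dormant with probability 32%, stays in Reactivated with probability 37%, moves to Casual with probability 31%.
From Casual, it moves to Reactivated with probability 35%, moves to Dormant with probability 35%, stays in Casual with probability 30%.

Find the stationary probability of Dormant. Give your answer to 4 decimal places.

Let the stationary distribution be π with π = πP and π_1 + π_2 + π_3 = 1.
π_1 = 0.31·π_1 + 0.32·π_2 + 0.35·π_3
π_2 = 0.37·π_1 + 0.37·π_2 + 0.35·π_3
Solving with the normalization constraint gives π = (0.3260, 0.3638, 0.3102).
So the stationary probability of Dormant is 0.3260.

0.3260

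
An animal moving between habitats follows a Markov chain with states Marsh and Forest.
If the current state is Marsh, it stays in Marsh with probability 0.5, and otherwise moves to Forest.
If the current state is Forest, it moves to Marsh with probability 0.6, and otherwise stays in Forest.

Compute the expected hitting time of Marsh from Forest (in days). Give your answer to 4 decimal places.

Let t(s) be the expected number of days to first reach Marsh from state s, with t(Marsh) = 0. Conditioning on the first day:
t(Forest) = 1 + 0.4·t(Forest)
Solving: t(Forest) = 1.6667.
Expected days from Forest to Marsh: 1.6667.

1.6667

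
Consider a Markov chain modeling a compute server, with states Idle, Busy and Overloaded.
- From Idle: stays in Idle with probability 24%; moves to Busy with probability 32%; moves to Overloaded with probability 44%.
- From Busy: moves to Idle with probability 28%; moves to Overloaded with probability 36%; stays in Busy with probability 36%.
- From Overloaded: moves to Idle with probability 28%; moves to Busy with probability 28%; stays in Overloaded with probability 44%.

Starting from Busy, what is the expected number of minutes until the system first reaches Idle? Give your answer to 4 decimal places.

Let t(s) be the expected number of minutes to first reach Idle from state s, with t(Idle) = 0. Conditioning on the first minute:
t(Busy) = 1 + 0.36·t(Busy) + 0.36·t(Overloaded)
t(Overloaded) = 1 + 0.28·t(Busy) + 0.44·t(Overloaded)
Solving: t(Busy) = 3.5714, t(Overloaded) = 3.5714.
Expected minutes from Busy to Idle: 3.5714.

3.5714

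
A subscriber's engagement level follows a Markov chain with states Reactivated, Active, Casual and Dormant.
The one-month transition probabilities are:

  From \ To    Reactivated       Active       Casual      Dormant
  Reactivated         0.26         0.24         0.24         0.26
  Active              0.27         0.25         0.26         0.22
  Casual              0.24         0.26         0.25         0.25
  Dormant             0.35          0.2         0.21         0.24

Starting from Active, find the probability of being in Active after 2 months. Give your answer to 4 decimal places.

Propagate the distribution vector 2 months from Active.
After 0 months: (0.0000, 1.0000, 0.0000, 0.0000)
After 1 month: (0.2700, 0.2500, 0.2600, 0.2200)
After 2 months: (0.2771, 0.2389, 0.2410, 0.2430)
P(in Active after 2 months) = 0.2389

0.2389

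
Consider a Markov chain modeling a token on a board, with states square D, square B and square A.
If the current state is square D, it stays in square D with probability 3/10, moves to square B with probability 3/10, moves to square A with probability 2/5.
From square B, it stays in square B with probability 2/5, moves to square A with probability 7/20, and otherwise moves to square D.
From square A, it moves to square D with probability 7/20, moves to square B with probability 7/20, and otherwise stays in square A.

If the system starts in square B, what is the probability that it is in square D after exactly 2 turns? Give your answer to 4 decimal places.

0.2975

Sum over the intermediate state after 1 turn:
P = P(square B→square D)·P(square D→square D) + P(square B→square B)·P(square B→square D) + P(square B→square A)·P(square A→square D)
  = 0.25×0.3 + 0.4×0.25 + 0.35×0.35
  = 0.0750 + 0.1000 + 0.1225 = 0.2975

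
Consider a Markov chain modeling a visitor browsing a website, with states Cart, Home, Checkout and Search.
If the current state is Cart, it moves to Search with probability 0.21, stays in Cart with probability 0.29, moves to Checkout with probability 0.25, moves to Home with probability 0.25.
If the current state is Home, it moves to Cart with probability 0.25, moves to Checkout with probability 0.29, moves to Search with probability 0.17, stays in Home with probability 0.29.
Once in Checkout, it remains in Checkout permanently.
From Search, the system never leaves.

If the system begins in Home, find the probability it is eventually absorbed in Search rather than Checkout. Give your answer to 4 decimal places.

0.3922

Let h(s) be the probability of absorption at Search starting from transient state s. Then h(Search) = 1 and h(Checkout) = 0. By first-step analysis:
h(Cart) = 0.29·h(Cart) + 0.25·h(Home) + 0.25·0 + 0.21·1
h(Home) = 0.25·h(Cart) + 0.29·h(Home) + 0.29·0 + 0.17·1
Solving: h(Cart) = 0.4339, h(Home) = 0.3922.
Starting from Home, the probability is 0.3922.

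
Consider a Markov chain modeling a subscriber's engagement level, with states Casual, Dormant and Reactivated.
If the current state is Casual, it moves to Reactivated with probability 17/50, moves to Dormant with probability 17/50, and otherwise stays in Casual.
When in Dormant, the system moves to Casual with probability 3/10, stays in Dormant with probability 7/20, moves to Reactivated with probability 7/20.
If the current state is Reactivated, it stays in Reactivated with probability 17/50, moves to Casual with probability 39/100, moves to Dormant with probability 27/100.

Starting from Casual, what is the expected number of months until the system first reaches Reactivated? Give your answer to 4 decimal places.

2.9118

Let t(s) be the expected number of months to first reach Reactivated from state s, with t(Reactivated) = 0. Conditioning on the first month:
t(Casual) = 1 + 0.32·t(Casual) + 0.34·t(Dormant)
t(Dormant) = 1 + 0.3·t(Casual) + 0.35·t(Dormant)
Solving: t(Casual) = 2.9118, t(Dormant) = 2.8824.
Expected months from Casual to Reactivated: 2.9118.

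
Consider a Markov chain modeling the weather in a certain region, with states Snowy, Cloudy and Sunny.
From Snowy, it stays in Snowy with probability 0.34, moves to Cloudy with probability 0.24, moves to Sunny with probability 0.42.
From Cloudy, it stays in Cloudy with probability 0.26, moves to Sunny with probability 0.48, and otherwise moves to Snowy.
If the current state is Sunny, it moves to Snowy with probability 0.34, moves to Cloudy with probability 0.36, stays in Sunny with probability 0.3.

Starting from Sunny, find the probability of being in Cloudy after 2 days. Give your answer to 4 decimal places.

0.2832

Sum over the intermediate state after 1 day:
P = P(Sunny→Snowy)·P(Snowy→Cloudy) + P(Sunny→Cloudy)·P(Cloudy→Cloudy) + P(Sunny→Sunny)·P(Sunny→Cloudy)
  = 0.34×0.24 + 0.36×0.26 + 0.3×0.36
  = 0.0816 + 0.0936 + 0.1080 = 0.2832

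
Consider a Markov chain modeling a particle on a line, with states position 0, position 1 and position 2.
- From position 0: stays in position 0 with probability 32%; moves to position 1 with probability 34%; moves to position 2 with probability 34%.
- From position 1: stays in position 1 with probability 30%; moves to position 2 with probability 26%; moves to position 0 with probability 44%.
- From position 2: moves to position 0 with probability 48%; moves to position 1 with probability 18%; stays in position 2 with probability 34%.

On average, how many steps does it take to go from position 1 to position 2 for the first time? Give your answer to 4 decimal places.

Let t(s) be the expected number of steps to first reach position 2 from state s, with t(position 2) = 0. Conditioning on the first step:
t(position 0) = 1 + 0.32·t(position 0) + 0.34·t(position 1)
t(position 1) = 1 + 0.44·t(position 0) + 0.3·t(position 1)
Solving: t(position 0) = 3.1863, t(position 1) = 3.4314.
Expected steps from position 1 to position 2: 3.4314.

3.4314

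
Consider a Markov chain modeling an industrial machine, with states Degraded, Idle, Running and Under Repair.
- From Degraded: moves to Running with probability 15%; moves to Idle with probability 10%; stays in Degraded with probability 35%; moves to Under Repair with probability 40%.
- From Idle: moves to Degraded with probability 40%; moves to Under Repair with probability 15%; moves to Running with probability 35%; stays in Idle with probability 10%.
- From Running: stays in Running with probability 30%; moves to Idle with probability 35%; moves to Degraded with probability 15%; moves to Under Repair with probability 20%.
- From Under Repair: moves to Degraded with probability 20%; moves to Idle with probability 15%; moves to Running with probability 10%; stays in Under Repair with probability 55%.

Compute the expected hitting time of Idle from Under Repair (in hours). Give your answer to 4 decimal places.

6.0066

Let t(s) be the expected number of hours to first reach Idle from state s, with t(Idle) = 0. Conditioning on the first hour:
t(Degraded) = 1 + 0.35·t(Degraded) + 0.15·t(Running) + 0.4·t(Under Repair)
t(Running) = 1 + 0.15·t(Degraded) + 0.3·t(Running) + 0.2·t(Under Repair)
t(Under Repair) = 1 + 0.2·t(Degraded) + 0.1·t(Running) + 0.55·t(Under Repair)
Solving: t(Degraded) = 6.2706, t(Running) = 4.4884, t(Under Repair) = 6.0066.
Expected hours from Under Repair to Idle: 6.0066.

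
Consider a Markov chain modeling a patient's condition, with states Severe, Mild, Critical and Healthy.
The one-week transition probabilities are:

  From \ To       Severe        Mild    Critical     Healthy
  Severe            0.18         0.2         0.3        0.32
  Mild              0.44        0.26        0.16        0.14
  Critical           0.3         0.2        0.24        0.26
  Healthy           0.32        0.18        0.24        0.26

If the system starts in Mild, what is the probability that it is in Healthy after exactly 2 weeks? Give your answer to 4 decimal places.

Propagate the distribution vector 2 weeks from Mild.
After 0 weeks: (0.0000, 1.0000, 0.0000, 0.0000)
After 1 week: (0.4400, 0.2600, 0.1600, 0.1400)
After 2 weeks: (0.2864, 0.2128, 0.2456, 0.2552)
P(in Healthy after 2 weeks) = 0.2552

0.2552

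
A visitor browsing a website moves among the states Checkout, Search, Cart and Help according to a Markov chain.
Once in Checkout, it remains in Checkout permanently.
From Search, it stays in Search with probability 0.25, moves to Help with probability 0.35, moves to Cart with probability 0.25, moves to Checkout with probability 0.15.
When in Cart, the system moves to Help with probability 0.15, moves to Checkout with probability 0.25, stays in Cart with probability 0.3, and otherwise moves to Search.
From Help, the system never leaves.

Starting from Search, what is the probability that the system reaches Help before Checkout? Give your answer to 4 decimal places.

0.6278

Let h(s) be the probability of absorption at Help starting from transient state s. Then h(Help) = 1 and h(Checkout) = 0. By first-step analysis:
h(Search) = 0.15·0 + 0.25·h(Search) + 0.25·h(Cart) + 0.35·1
h(Cart) = 0.25·0 + 0.3·h(Search) + 0.3·h(Cart) + 0.15·1
Solving: h(Search) = 0.6278, h(Cart) = 0.4833.
Starting from Search, the probability is 0.6278.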